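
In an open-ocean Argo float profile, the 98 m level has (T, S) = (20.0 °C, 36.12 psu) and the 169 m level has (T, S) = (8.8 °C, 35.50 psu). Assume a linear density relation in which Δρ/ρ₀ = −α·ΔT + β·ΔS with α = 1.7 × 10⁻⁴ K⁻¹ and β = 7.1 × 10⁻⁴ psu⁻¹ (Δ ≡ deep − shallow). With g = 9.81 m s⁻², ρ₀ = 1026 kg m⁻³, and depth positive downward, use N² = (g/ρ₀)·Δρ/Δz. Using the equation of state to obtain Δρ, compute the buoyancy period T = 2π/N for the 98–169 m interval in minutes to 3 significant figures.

ΔT = -11.2 K, ΔS = -0.62 psu (deep − shallow).
Δρ/ρ₀ = −αΔT + βΔS = 1.904 × 10⁻³ − 4.402 × 10⁻⁴ = 1.4638 × 10⁻³, so Δρ ≈ 1.502 kg m⁻³.
N² = (g/ρ₀)·Δρ/Δz = g·(Δρ/ρ₀)/Δz = 9.81 × 1.4638 × 10⁻³ / 71 = 2.0225 × 10⁻⁴ s⁻².
N = √(2.0225 × 10⁻⁴) = 0.014221 rad s⁻¹ → T = 2π/N = 441.82 s = 7.3637 min ≈ 7.36 min.

7.36 min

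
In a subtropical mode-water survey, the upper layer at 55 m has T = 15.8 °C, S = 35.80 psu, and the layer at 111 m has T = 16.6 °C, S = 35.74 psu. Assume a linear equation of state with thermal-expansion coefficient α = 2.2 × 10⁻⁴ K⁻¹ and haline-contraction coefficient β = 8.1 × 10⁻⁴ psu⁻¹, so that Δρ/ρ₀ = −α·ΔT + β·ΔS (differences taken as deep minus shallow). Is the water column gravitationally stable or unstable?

unstable

ΔT = 16.6 − 15.8 = +0.8 K and ΔS = 35.74 − 35.80 = -0.06 psu (deep − shallow).
−αΔT = -1.76 × 10⁻⁴; βΔS = -4.86 × 10⁻⁵; sum Δρ/ρ₀ = -2.246 × 10⁻⁴.
Δρ/ρ₀ < 0, so Δρ < 0: deeper water is lighter → statically unstable; the column would overturn.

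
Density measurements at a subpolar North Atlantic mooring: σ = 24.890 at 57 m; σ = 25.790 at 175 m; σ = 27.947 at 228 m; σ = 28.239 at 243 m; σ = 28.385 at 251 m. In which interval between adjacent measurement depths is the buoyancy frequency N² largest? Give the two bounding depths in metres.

175–228 m

Compute the density gradient over each adjacent pair:
  57–175 m: Δρ/Δz = 0.900/118 = 7.6 × 10⁻³ kg m⁻⁴
  175–228 m: Δρ/Δz = 2.157/53 = 0.041 kg m⁻⁴
  228–243 m: Δρ/Δz = 0.292/15 = 0.019 kg m⁻⁴
  243–251 m: Δρ/Δz = 0.146/8 = 0.018 kg m⁻⁴
The largest gradient is in the 175–228 m interval — the pycnocline.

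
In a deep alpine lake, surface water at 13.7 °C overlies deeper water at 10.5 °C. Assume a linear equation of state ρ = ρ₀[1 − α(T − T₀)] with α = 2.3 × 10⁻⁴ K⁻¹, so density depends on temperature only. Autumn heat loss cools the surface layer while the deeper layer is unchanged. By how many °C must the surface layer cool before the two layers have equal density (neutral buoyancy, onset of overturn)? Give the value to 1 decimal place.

With temperature the only control, equal density requires T_surf′ = T_deep.
T_surf′ = 10.5 °C.
Cooling required: 13.7 − 10.5 = 3.2 °C.

3.2 °C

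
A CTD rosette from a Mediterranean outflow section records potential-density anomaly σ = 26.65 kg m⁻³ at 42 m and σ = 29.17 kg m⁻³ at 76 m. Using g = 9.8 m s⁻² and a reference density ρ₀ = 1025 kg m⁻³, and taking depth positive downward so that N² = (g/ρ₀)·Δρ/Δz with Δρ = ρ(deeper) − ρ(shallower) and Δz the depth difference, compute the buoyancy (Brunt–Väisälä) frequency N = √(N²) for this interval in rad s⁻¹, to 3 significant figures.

Δρ = 1029.17 − 1026.65 = 2.52 kg m⁻³ over Δz = 76 − 42 = 34 m.
N² = (9.8/1025) × (2.52/34) = 7.0864 × 10⁻⁴ s⁻².
N = √(7.0864 × 10⁻⁴) = 0.026620 rad s⁻¹ ≈ 0.0266 rad s⁻¹.

0.0266 rad s⁻¹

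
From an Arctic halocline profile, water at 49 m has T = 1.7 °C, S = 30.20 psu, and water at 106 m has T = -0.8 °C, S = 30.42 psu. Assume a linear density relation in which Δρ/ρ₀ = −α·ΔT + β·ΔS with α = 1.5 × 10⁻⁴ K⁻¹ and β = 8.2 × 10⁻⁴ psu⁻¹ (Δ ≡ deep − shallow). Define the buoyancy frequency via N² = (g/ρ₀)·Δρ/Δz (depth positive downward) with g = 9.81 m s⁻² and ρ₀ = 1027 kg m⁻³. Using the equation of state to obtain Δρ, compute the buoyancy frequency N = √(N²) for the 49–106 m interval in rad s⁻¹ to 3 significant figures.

9.78 × 10⁻³ rad s⁻¹

ΔT = -2.5 K, ΔS = +0.22 psu (deep − shallow).
Δρ/ρ₀ = −αΔT + βΔS = 3.75 × 10⁻⁴ + 1.804 × 10⁻⁴ = 5.554 × 10⁻⁴, so Δρ ≈ 0.5704 kg m⁻³.
N² = (g/ρ₀)·Δρ/Δz = g·(Δρ/ρ₀)/Δz = 9.81 × 5.554 × 10⁻⁴ / 57 = 9.5587 × 10⁻⁵ s⁻².
N = √(9.5587 × 10⁻⁵) = 9.7769 × 10⁻³ rad s⁻¹ ≈ 9.78 × 10⁻³ rad s⁻¹.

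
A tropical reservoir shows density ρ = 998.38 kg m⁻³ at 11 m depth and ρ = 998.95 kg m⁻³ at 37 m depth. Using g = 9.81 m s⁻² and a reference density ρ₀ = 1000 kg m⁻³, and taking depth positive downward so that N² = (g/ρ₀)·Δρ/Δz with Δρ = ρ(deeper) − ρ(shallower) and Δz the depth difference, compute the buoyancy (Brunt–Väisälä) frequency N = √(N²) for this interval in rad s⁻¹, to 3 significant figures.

0.0147 rad s⁻¹

Δρ = 998.95 − 998.38 = 0.57 kg m⁻³ over Δz = 37 − 11 = 26 m.
N² = (9.81/1000) × (0.57/26) = 2.1507 × 10⁻⁴ s⁻².
N = √(2.1507 × 10⁻⁴) = 0.014665 rad s⁻¹ ≈ 0.0147 rad s⁻¹.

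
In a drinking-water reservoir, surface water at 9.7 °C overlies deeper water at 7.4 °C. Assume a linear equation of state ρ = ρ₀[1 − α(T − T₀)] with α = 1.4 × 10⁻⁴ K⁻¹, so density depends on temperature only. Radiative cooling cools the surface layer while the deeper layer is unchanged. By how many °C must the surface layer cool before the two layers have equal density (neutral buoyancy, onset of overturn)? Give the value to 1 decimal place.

With temperature the only control, equal density requires T_surf′ = T_deep.
T_surf′ = 7.4 °C.
Cooling required: 9.7 − 7.4 = 2.3 °C.

2.3 °C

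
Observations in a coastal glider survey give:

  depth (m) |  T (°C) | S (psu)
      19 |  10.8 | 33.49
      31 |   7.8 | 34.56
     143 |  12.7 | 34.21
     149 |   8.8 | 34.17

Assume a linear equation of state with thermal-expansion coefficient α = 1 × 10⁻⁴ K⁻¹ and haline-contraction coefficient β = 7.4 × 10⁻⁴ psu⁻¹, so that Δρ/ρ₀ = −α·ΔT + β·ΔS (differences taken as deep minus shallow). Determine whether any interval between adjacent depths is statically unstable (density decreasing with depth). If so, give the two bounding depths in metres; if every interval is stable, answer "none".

31–143 m

Evaluate Δρ/ρ₀ = −αΔT + βΔS across each adjacent pair:
  19–31 m: −αΔT+βΔS = −(1 × 10⁻⁴)(-3.0)+(7.4 × 10⁻⁴)(+1.07) = 1.1 × 10⁻³ → stable
  31–143 m: −αΔT+βΔS = −(1 × 10⁻⁴)(+4.9)+(7.4 × 10⁻⁴)(-0.35) = -7.5 × 10⁻⁴ → UNSTABLE
  143–149 m: −αΔT+βΔS = −(1 × 10⁻⁴)(-3.9)+(7.4 × 10⁻⁴)(-0.04) = 3.6 × 10⁻⁴ → stable
The 31–143 m interval has Δρ < 0: lighter water underlies denser water.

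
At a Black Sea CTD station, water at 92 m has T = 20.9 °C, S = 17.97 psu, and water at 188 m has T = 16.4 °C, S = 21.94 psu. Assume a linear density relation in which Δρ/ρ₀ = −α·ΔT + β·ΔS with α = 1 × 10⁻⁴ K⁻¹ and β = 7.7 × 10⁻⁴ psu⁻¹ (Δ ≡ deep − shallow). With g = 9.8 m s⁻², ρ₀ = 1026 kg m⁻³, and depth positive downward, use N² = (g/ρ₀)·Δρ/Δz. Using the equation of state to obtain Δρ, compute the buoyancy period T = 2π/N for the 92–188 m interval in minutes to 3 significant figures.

5.53 min

ΔT = -4.5 K, ΔS = +3.97 psu (deep − shallow).
Δρ/ρ₀ = −αΔT + βΔS = 4.50 × 10⁻⁴ + 3.0569 × 10⁻³ = 3.5069 × 10⁻³, so Δρ ≈ 3.598 kg m⁻³.
N² = (g/ρ₀)·Δρ/Δz = g·(Δρ/ρ₀)/Δz = 9.8 × 3.5069 × 10⁻³ / 96 = 3.5800 × 10⁻⁴ s⁻².
N = √(3.5800 × 10⁻⁴) = 0.018921 rad s⁻¹ → T = 2π/N = 332.07 s = 5.5345 min ≈ 5.53 min.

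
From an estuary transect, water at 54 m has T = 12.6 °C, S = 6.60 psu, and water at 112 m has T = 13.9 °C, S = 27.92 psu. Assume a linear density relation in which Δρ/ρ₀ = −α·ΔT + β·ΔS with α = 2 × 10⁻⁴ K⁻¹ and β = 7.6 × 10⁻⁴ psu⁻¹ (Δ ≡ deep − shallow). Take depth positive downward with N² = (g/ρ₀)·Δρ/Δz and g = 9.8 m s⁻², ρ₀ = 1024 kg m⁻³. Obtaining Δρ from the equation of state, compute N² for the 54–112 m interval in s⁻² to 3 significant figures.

2.69 × 10⁻³ s⁻²

ΔT = +1.3 K, ΔS = +21.32 psu (deep − shallow).
Δρ/ρ₀ = −αΔT + βΔS = -2.60 × 10⁻⁴ + 0.0162032 = 0.0159432, so Δρ ≈ 16.33 kg m⁻³.
N² = (g/ρ₀)·Δρ/Δz = g·(Δρ/ρ₀)/Δz = 9.8 × 0.0159432 / 58 = 2.6939 × 10⁻³ s⁻² ≈ 2.69 × 10⁻³ s⁻².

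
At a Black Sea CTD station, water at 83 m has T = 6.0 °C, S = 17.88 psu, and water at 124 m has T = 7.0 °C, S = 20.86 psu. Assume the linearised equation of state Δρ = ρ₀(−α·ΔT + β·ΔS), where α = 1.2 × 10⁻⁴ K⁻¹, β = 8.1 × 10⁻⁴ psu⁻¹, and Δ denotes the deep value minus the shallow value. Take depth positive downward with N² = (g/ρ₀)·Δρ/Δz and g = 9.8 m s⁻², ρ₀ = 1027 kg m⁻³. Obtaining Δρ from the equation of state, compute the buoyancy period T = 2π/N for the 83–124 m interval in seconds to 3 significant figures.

268 s

ΔT = +1.0 K, ΔS = +2.98 psu (deep − shallow).
Δρ/ρ₀ = −αΔT + βΔS = -1.20 × 10⁻⁴ + 2.4138 × 10⁻³ = 2.2938 × 10⁻³, so Δρ ≈ 2.356 kg m⁻³.
N² = (g/ρ₀)·Δρ/Δz = g·(Δρ/ρ₀)/Δz = 9.8 × 2.2938 × 10⁻³ / 41 = 5.4827 × 10⁻⁴ s⁻².
N = √(5.4827 × 10⁻⁴) = 0.023415 rad s⁻¹ → T = 2π/N = 268.34 s ≈ 268 s.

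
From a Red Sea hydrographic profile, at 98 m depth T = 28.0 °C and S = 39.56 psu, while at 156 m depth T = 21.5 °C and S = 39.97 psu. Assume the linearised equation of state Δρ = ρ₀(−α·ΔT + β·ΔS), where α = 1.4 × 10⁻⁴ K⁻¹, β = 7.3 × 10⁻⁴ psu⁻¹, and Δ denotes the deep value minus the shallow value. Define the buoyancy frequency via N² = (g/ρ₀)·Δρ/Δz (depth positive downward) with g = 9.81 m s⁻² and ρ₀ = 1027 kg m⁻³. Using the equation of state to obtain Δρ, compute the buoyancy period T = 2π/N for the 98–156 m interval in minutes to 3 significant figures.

7.32 min

ΔT = -6.5 K, ΔS = +0.41 psu (deep − shallow).
Δρ/ρ₀ = −αΔT + βΔS = 9.10 × 10⁻⁴ + 2.993 × 10⁻⁴ = 1.2093 × 10⁻³, so Δρ ≈ 1.242 kg m⁻³.
N² = (g/ρ₀)·Δρ/Δz = g·(Δρ/ρ₀)/Δz = 9.81 × 1.2093 × 10⁻³ / 58 = 2.0454 × 10⁻⁴ s⁻².
N = √(2.0454 × 10⁻⁴) = 0.014302 rad s⁻¹ → T = 2π/N = 439.32 s = 7.3220 min ≈ 7.32 min.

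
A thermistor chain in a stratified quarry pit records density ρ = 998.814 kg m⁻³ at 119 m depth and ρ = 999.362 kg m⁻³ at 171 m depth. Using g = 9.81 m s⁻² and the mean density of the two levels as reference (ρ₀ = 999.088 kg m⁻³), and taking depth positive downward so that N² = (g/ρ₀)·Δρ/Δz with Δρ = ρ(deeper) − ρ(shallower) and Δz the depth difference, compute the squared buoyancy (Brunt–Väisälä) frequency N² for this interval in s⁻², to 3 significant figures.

1.03 × 10⁻⁴ s⁻²

Δρ = 999.362 − 998.814 = 0.548 kg m⁻³ over Δz = 171 − 119 = 52 m.
N² = (9.81/999.088) × (0.548/52) = 1.0348 × 10⁻⁴ s⁻² ≈ 1.03 × 10⁻⁴ s⁻².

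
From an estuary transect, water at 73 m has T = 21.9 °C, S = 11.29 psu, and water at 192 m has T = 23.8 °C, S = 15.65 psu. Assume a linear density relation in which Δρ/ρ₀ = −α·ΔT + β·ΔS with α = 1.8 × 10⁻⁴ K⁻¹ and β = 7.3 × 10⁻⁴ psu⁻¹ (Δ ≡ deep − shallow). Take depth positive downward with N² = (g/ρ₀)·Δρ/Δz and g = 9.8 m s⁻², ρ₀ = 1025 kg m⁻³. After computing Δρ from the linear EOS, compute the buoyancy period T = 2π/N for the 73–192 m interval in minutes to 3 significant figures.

ΔT = +1.9 K, ΔS = +4.36 psu (deep − shallow).
Δρ/ρ₀ = −αΔT + βΔS = -3.42 × 10⁻⁴ + 3.1828 × 10⁻³ = 2.8408 × 10⁻³, so Δρ ≈ 2.912 kg m⁻³.
N² = (g/ρ₀)·Δρ/Δz = g·(Δρ/ρ₀)/Δz = 9.8 × 2.8408 × 10⁻³ / 119 = 2.3395 × 10⁻⁴ s⁻².
N = √(2.3395 × 10⁻⁴) = 0.015295 rad s⁻¹ → T = 2π/N = 410.80 s = 6.8467 min ≈ 6.85 min.

6.85 min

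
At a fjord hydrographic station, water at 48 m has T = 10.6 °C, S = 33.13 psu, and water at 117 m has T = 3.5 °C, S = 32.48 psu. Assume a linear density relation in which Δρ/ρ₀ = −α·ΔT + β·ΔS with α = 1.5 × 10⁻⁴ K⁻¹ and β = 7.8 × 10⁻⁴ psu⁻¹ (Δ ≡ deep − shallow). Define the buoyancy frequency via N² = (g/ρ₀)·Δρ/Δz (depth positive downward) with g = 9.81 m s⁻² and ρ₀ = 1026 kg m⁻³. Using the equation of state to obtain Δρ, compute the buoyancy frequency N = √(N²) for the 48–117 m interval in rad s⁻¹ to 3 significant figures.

8.91 × 10⁻³ rad s⁻¹

ΔT = -7.1 K, ΔS = -0.65 psu (deep − shallow).
Δρ/ρ₀ = −αΔT + βΔS = 1.065 × 10⁻³ − 5.07 × 10⁻⁴ = 5.58 × 10⁻⁴, so Δρ ≈ 0.5725 kg m⁻³.
N² = (g/ρ₀)·Δρ/Δz = g·(Δρ/ρ₀)/Δz = 9.81 × 5.58 × 10⁻⁴ / 69 = 7.9333 × 10⁻⁵ s⁻².
N = √(7.9333 × 10⁻⁵) = 8.9069 × 10⁻³ rad s⁻¹ ≈ 8.91 × 10⁻³ rad s⁻¹.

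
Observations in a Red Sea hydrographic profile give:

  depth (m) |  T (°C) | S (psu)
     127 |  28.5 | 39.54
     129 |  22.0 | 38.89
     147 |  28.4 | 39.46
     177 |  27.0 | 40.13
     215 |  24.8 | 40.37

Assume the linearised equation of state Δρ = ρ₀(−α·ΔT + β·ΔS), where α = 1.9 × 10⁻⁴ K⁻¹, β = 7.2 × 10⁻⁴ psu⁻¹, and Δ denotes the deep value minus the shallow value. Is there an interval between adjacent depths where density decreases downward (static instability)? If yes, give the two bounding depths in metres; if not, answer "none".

129–147 m

Evaluate Δρ/ρ₀ = −αΔT + βΔS across each adjacent pair:
  127–129 m: −αΔT+βΔS = −(1.9 × 10⁻⁴)(-6.5)+(7.2 × 10⁻⁴)(-0.65) = 7.7 × 10⁻⁴ → stable
  129–147 m: −αΔT+βΔS = −(1.9 × 10⁻⁴)(+6.4)+(7.2 × 10⁻⁴)(+0.57) = -8.1 × 10⁻⁴ → UNSTABLE
  147–177 m: −αΔT+βΔS = −(1.9 × 10⁻⁴)(-1.4)+(7.2 × 10⁻⁴)(+0.67) = 7.5 × 10⁻⁴ → stable
  177–215 m: −αΔT+βΔS = −(1.9 × 10⁻⁴)(-2.2)+(7.2 × 10⁻⁴)(+0.24) = 5.9 × 10⁻⁴ → stable
The 129–147 m interval has Δρ < 0: lighter water underlies denser water.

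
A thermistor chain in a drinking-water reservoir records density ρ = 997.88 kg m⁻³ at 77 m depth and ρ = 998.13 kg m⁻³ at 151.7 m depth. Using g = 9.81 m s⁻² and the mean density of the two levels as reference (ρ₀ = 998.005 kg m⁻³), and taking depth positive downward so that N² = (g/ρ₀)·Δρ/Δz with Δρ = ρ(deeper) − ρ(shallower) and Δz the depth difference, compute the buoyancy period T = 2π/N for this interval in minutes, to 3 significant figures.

18.3 min

Δρ = 998.13 − 997.88 = 0.25 kg m⁻³ over Δz = 151.7 − 77 = 74.7 m.
N² = (9.81/998.005) × (0.25/74.7) = 3.2897 × 10⁻⁵ s⁻².
N = √(3.2897 × 10⁻⁵) = 5.7356 × 10⁻³ rad s⁻¹, so T = 2π/N = 1.0955 × 10³ s = 18.258 min ≈ 18.3 min.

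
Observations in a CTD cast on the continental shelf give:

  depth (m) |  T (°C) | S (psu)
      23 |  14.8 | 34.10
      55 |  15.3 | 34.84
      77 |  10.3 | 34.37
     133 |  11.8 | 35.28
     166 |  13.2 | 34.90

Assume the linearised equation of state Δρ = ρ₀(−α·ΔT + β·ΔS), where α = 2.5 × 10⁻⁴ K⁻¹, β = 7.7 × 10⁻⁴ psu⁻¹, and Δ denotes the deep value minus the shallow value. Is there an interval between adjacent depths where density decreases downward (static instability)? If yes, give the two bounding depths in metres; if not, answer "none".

Evaluate Δρ/ρ₀ = −αΔT + βΔS across each adjacent pair:
  23–55 m: −αΔT+βΔS = −(2.5 × 10⁻⁴)(+0.5)+(7.7 × 10⁻⁴)(+0.74) = 4.4 × 10⁻⁴ → stable
  55–77 m: −αΔT+βΔS = −(2.5 × 10⁻⁴)(-5.0)+(7.7 × 10⁻⁴)(-0.47) = 8.9 × 10⁻⁴ → stable
  77–133 m: −αΔT+βΔS = −(2.5 × 10⁻⁴)(+1.5)+(7.7 × 10⁻⁴)(+0.91) = 3.3 × 10⁻⁴ → stable
  133–166 m: −αΔT+βΔS = −(2.5 × 10⁻⁴)(+1.4)+(7.7 × 10⁻⁴)(-0.38) = -6.4 × 10⁻⁴ → UNSTABLE
The 133–166 m interval has Δρ < 0: lighter water underlies denser water.

133–166 m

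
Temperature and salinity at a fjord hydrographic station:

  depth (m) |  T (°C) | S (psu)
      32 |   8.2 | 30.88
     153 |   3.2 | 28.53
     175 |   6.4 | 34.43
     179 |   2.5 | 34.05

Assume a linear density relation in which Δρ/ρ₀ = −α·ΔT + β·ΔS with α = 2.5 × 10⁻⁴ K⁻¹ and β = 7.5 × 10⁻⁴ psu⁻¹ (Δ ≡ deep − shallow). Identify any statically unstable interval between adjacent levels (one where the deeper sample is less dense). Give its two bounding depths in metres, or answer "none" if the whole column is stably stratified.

32–153 m

Evaluate Δρ/ρ₀ = −αΔT + βΔS across each adjacent pair:
  32–153 m: −αΔT+βΔS = −(2.5 × 10⁻⁴)(-5.0)+(7.5 × 10⁻⁴)(-2.35) = -5.1 × 10⁻⁴ → UNSTABLE
  153–175 m: −αΔT+βΔS = −(2.5 × 10⁻⁴)(+3.2)+(7.5 × 10⁻⁴)(+5.90) = 3.6 × 10⁻³ → stable
  175–179 m: −αΔT+βΔS = −(2.5 × 10⁻⁴)(-3.9)+(7.5 × 10⁻⁴)(-0.38) = 6.9 × 10⁻⁴ → stable
The 32–153 m interval has Δρ < 0: lighter water underlies denser water.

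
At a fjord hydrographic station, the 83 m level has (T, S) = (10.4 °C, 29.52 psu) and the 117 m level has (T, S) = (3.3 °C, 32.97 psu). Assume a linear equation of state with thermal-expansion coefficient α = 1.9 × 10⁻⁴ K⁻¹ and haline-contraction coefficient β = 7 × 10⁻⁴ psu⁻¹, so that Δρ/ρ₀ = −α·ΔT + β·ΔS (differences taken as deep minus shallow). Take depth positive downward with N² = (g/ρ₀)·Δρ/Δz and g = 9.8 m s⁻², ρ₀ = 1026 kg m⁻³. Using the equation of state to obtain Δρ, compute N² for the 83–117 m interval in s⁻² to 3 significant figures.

1.08 × 10⁻³ s⁻²

ΔT = -7.1 K, ΔS = +3.45 psu (deep − shallow).
Δρ/ρ₀ = −αΔT + βΔS = 1.349 × 10⁻³ + 2.415 × 10⁻³ = 3.764 × 10⁻³, so Δρ ≈ 3.862 kg m⁻³.
N² = (g/ρ₀)·Δρ/Δz = g·(Δρ/ρ₀)/Δz = 9.8 × 3.764 × 10⁻³ / 34 = 1.0849 × 10⁻³ s⁻² ≈ 1.08 × 10⁻³ s⁻².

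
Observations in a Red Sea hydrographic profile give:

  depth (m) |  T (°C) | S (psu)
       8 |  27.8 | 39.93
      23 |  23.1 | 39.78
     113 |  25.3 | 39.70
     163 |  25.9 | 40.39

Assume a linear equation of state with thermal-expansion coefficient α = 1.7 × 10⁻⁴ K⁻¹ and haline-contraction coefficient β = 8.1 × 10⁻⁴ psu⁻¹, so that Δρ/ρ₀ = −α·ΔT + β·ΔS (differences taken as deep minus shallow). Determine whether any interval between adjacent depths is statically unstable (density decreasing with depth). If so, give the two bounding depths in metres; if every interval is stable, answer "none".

Evaluate Δρ/ρ₀ = −αΔT + βΔS across each adjacent pair:
  8–23 m: −αΔT+βΔS = −(1.7 × 10⁻⁴)(-4.7)+(8.1 × 10⁻⁴)(-0.15) = 6.8 × 10⁻⁴ → stable
  23–113 m: −αΔT+βΔS = −(1.7 × 10⁻⁴)(+2.2)+(8.1 × 10⁻⁴)(-0.08) = -4.4 × 10⁻⁴ → UNSTABLE
  113–163 m: −αΔT+βΔS = −(1.7 × 10⁻⁴)(+0.6)+(8.1 × 10⁻⁴)(+0.69) = 4.6 × 10⁻⁴ → stable
The 23–113 m interval has Δρ < 0: lighter water underlies denser water.

23–113 m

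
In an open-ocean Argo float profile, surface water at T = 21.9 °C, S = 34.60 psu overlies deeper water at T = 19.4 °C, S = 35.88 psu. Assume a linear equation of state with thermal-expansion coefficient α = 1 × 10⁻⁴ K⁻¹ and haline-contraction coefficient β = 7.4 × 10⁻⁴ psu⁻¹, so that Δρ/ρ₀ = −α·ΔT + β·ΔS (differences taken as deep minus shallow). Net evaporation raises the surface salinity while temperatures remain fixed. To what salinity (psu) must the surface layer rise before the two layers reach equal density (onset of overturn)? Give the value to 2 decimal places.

Neutral buoyancy requires −α(T_deep − T_surf) + β(S_deep − S_surf′) = 0.
S_surf′ = S_deep − (α/β)·ΔT = 35.88 − (1 × 10⁻⁴/7.4 × 10⁻⁴)·(-2.5) = 36.2178 psu.
Increase required: 36.2178 − 34.60 = 1.6178 psu.

36.22 psu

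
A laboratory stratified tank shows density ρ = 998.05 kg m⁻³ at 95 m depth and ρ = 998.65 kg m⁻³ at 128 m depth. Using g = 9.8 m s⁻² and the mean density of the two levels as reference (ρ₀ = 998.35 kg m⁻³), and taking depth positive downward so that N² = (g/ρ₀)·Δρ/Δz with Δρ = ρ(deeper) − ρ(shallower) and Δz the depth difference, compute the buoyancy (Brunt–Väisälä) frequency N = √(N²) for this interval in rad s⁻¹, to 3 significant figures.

Δρ = 998.65 − 998.05 = 0.60 kg m⁻³ over Δz = 128 − 95 = 33 m.
N² = (9.8/998.35) × (0.60/33) = 1.7848 × 10⁻⁴ s⁻².
N = √(1.7848 × 10⁻⁴) = 0.013360 rad s⁻¹ ≈ 0.0134 rad s⁻¹.

0.0134 rad s⁻¹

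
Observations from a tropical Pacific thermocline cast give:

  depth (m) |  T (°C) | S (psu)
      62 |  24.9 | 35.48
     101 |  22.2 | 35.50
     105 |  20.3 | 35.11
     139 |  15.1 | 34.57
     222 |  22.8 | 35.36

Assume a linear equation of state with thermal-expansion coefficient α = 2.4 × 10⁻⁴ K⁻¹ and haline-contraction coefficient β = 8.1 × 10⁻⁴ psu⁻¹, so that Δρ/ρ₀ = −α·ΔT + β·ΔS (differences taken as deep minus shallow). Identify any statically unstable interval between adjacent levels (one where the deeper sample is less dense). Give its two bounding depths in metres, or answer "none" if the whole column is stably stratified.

Evaluate Δρ/ρ₀ = −αΔT + βΔS across each adjacent pair:
  62–101 m: −αΔT+βΔS = −(2.4 × 10⁻⁴)(-2.7)+(8.1 × 10⁻⁴)(+0.02) = 6.6 × 10⁻⁴ → stable
  101–105 m: −αΔT+βΔS = −(2.4 × 10⁻⁴)(-1.9)+(8.1 × 10⁻⁴)(-0.39) = 1.4 × 10⁻⁴ → stable
  105–139 m: −αΔT+βΔS = −(2.4 × 10⁻⁴)(-5.2)+(8.1 × 10⁻⁴)(-0.54) = 8.1 × 10⁻⁴ → stable
  139–222 m: −αΔT+βΔS = −(2.4 × 10⁻⁴)(+7.7)+(8.1 × 10⁻⁴)(+0.79) = -1.2 × 10⁻³ → UNSTABLE
The 139–222 m interval has Δρ < 0: lighter water underlies denser water.

139–222 m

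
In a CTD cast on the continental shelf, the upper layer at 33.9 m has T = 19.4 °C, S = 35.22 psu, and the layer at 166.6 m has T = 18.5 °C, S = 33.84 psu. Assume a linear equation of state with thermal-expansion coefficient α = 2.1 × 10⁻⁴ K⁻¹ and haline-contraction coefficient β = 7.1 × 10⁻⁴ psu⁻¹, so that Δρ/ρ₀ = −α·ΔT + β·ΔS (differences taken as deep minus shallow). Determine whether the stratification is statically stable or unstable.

ΔT = 18.5 − 19.4 = -0.9 K and ΔS = 33.84 − 35.22 = -1.38 psu (deep − shallow).
−αΔT = 1.89 × 10⁻⁴; βΔS = -9.798 × 10⁻⁴; sum Δρ/ρ₀ = -7.908 × 10⁻⁴.
Δρ/ρ₀ < 0, so Δρ < 0: deeper water is lighter → statically unstable; the column would overturn.

unstable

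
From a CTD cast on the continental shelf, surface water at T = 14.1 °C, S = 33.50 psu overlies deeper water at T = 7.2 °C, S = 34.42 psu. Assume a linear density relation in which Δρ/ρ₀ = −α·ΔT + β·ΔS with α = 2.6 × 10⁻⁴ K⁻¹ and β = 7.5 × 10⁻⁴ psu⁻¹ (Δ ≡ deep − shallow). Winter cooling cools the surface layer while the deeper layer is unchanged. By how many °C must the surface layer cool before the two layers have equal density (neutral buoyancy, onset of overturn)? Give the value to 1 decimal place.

Neutral buoyancy requires Δρ = 0, i.e. −α(T_deep − T_surf′) + β(S_deep − S_surf) = 0.
T_surf′ = T_deep − (β/α)·ΔS = 7.2 − (7.5 × 10⁻⁴/2.6 × 10⁻⁴)·(+0.92) = 4.546 °C.
Cooling required: 14.1 − (4.546) = 9.554 °C.

9.6 °C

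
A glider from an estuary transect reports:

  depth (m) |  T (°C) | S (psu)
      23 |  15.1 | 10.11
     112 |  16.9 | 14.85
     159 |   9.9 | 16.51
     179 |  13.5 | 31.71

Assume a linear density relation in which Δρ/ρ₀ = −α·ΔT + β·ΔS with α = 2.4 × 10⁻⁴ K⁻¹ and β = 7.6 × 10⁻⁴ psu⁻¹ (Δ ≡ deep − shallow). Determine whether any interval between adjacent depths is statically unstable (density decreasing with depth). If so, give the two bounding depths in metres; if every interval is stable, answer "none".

Evaluate Δρ/ρ₀ = −αΔT + βΔS across each adjacent pair:
  23–112 m: −αΔT+βΔS = −(2.4 × 10⁻⁴)(+1.8)+(7.6 × 10⁻⁴)(+4.74) = 3.2 × 10⁻³ → stable
  112–159 m: −αΔT+βΔS = −(2.4 × 10⁻⁴)(-7.0)+(7.6 × 10⁻⁴)(+1.66) = 2.9 × 10⁻³ → stable
  159–179 m: −αΔT+βΔS = −(2.4 × 10⁻⁴)(+3.6)+(7.6 × 10⁻⁴)(+15.20) = 0.011 → stable
Every interval has Δρ > 0: the column is stably stratified throughout.

none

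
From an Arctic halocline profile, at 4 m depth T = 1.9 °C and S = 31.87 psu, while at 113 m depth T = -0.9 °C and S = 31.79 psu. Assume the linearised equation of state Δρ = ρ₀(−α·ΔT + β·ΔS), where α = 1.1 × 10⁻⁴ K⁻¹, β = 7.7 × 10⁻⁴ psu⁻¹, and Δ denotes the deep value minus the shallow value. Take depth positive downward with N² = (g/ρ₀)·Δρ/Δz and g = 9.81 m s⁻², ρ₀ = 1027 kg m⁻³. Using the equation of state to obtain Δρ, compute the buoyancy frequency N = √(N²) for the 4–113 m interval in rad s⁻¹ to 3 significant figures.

4.71 × 10⁻³ rad s⁻¹

ΔT = -2.8 K, ΔS = -0.08 psu (deep − shallow).
Δρ/ρ₀ = −αΔT + βΔS = 3.08 × 10⁻⁴ − 6.16 × 10⁻⁵ = 2.464 × 10⁻⁴, so Δρ ≈ 0.2531 kg m⁻³.
N² = (g/ρ₀)·Δρ/Δz = g·(Δρ/ρ₀)/Δz = 9.81 × 2.464 × 10⁻⁴ / 109 = 2.2176 × 10⁻⁵ s⁻².
N = √(2.2176 × 10⁻⁵) = 4.7091 × 10⁻³ rad s⁻¹ ≈ 4.71 × 10⁻³ rad s⁻¹.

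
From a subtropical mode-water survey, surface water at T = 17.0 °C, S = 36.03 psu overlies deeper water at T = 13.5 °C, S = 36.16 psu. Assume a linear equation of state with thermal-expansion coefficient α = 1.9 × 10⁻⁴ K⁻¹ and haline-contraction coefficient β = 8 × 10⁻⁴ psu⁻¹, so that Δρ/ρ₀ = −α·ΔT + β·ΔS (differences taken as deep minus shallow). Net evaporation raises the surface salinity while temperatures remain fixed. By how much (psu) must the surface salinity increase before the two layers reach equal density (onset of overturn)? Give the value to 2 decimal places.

0.96 psu

Neutral buoyancy requires −α(T_deep − T_surf) + β(S_deep − S_surf′) = 0.
S_surf′ = S_deep − (α/β)·ΔT = 36.16 − (1.9 × 10⁻⁴/8 × 10⁻⁴)·(-3.5) = 36.9912 psu.
Increase required: 36.9912 − 36.03 = 0.9612 psu.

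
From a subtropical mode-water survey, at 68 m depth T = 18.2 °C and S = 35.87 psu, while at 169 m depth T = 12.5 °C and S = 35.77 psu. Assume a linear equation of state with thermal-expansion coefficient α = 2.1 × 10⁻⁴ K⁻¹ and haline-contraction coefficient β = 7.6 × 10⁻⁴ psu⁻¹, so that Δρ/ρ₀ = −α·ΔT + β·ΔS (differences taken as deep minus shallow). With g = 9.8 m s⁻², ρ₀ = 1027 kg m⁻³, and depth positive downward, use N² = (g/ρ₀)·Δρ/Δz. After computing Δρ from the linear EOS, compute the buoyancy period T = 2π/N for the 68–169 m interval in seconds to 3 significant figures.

602 s

ΔT = -5.7 K, ΔS = -0.10 psu (deep − shallow).
Δρ/ρ₀ = −αΔT + βΔS = 1.197 × 10⁻³ − 7.60 × 10⁻⁵ = 1.121 × 10⁻³, so Δρ ≈ 1.151 kg m⁻³.
N² = (g/ρ₀)·Δρ/Δz = g·(Δρ/ρ₀)/Δz = 9.8 × 1.121 × 10⁻³ / 101 = 1.0877 × 10⁻⁴ s⁻².
N = √(1.0877 × 10⁻⁴) = 0.010429 rad s⁻¹ → T = 2π/N = 602.47 s ≈ 602 s.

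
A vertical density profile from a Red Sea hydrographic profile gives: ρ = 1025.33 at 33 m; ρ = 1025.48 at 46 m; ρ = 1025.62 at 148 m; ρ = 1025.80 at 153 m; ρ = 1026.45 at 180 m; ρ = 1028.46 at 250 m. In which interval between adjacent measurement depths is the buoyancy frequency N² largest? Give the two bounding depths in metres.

148–153 m

Compute the density gradient over each adjacent pair:
  33–46 m: Δρ/Δz = 0.15/13 = 0.012 kg m⁻⁴
  46–148 m: Δρ/Δz = 0.14/102 = 1.4 × 10⁻³ kg m⁻⁴
  148–153 m: Δρ/Δz = 0.18/5 = 0.036 kg m⁻⁴
  153–180 m: Δρ/Δz = 0.65/27 = 0.024 kg m⁻⁴
  180–250 m: Δρ/Δz = 2.01/70 = 0.029 kg m⁻⁴
The largest gradient is in the 148–153 m interval — the pycnocline.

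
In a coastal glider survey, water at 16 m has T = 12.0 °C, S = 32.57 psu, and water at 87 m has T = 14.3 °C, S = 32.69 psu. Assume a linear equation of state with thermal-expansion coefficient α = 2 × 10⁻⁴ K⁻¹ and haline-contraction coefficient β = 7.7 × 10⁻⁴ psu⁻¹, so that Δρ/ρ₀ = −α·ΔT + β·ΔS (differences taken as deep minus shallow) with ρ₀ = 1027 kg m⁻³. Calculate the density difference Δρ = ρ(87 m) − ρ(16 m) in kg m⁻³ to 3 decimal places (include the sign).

-0.378 kg m⁻³

ΔT = +2.3 K, ΔS = +0.12 psu (deep − shallow).
Δρ/ρ₀ = −(2 × 10⁻⁴)(+2.3) + (7.7 × 10⁻⁴)(+0.12) = -3.676 × 10⁻⁴.
Δρ = 1027 × (-3.676 × 10⁻⁴) = -0.378 kg m⁻³.
Negative Δρ: lighter below, statically unstable.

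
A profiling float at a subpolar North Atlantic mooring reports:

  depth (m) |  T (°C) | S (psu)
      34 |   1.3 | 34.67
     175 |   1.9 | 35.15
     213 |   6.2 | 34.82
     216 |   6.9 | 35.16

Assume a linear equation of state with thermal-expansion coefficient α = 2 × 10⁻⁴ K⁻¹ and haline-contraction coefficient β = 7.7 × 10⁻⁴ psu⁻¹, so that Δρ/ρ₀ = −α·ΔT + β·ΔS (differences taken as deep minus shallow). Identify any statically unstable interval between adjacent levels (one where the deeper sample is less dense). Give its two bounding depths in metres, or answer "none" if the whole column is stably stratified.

175–213 m

Evaluate Δρ/ρ₀ = −αΔT + βΔS across each adjacent pair:
  34–175 m: −αΔT+βΔS = −(2 × 10⁻⁴)(+0.6)+(7.7 × 10⁻⁴)(+0.48) = 2.5 × 10⁻⁴ → stable
  175–213 m: −αΔT+βΔS = −(2 × 10⁻⁴)(+4.3)+(7.7 × 10⁻⁴)(-0.33) = -1.1 × 10⁻³ → UNSTABLE
  213–216 m: −αΔT+βΔS = −(2 × 10⁻⁴)(+0.7)+(7.7 × 10⁻⁴)(+0.34) = 1.2 × 10⁻⁴ → stable
The 175–213 m interval has Δρ < 0: lighter water underlies denser water.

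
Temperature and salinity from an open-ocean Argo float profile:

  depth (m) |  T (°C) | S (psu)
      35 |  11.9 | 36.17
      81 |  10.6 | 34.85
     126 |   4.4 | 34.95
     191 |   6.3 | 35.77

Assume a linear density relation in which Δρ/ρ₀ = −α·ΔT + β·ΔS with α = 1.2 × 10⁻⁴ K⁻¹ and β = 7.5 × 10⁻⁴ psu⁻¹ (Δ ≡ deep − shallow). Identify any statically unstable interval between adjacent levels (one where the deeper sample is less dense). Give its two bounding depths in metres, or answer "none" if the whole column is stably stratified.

35–81 m

Evaluate Δρ/ρ₀ = −αΔT + βΔS across each adjacent pair:
  35–81 m: −αΔT+βΔS = −(1.2 × 10⁻⁴)(-1.3)+(7.5 × 10⁻⁴)(-1.32) = -8.3 × 10⁻⁴ → UNSTABLE
  81–126 m: −αΔT+βΔS = −(1.2 × 10⁻⁴)(-6.2)+(7.5 × 10⁻⁴)(+0.10) = 8.2 × 10⁻⁴ → stable
  126–191 m: −αΔT+βΔS = −(1.2 × 10⁻⁴)(+1.9)+(7.5 × 10⁻⁴)(+0.82) = 3.9 × 10⁻⁴ → stable
The 35–81 m interval has Δρ < 0: lighter water underlies denser water.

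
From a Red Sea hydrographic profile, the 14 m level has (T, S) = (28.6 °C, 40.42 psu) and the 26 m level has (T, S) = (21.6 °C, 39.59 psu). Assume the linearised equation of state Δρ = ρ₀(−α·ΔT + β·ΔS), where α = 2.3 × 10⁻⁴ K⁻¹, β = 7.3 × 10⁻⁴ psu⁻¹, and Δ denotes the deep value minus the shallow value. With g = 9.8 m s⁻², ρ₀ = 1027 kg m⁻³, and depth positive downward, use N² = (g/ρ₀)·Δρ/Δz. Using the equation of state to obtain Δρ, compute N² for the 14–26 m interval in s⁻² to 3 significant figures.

8.20 × 10⁻⁴ s⁻²

ΔT = -7.0 K, ΔS = -0.83 psu (deep − shallow).
Δρ/ρ₀ = −αΔT + βΔS = 1.61 × 10⁻³ − 6.059 × 10⁻⁴ = 1.0041 × 10⁻³, so Δρ ≈ 1.031 kg m⁻³.
N² = (g/ρ₀)·Δρ/Δz = g·(Δρ/ρ₀)/Δz = 9.8 × 1.0041 × 10⁻³ / 12 = 8.2002 × 10⁻⁴ s⁻² ≈ 8.20 × 10⁻⁴ s⁻².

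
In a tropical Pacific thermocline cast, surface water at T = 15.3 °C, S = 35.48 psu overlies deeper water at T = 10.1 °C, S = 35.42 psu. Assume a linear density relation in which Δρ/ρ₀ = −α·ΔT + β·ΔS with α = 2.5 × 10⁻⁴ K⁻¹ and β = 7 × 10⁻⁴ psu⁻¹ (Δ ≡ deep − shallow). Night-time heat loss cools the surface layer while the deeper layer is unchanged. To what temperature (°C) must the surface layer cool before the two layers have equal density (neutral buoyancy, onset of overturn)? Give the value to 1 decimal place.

Neutral buoyancy requires Δρ = 0, i.e. −α(T_deep − T_surf′) + β(S_deep − S_surf) = 0.
T_surf′ = T_deep − (β/α)·ΔS = 10.1 − (7 × 10⁻⁴/2.5 × 10⁻⁴)·(-0.06) = 10.268 °C.
Cooling required: 15.3 − (10.268) = 5.032 °C.

10.3 °C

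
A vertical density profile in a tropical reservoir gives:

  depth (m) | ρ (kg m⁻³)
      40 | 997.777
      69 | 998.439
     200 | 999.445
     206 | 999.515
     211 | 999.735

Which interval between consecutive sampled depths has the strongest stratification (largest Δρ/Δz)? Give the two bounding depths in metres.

206–211 m

Compute the density gradient over each adjacent pair:
  40–69 m: Δρ/Δz = 0.662/29 = 0.023 kg m⁻⁴
  69–200 m: Δρ/Δz = 1.006/131 = 7.7 × 10⁻³ kg m⁻⁴
  200–206 m: Δρ/Δz = 0.070/6 = 0.012 kg m⁻⁴
  206–211 m: Δρ/Δz = 0.220/5 = 0.044 kg m⁻⁴
The largest gradient is in the 206–211 m interval — the pycnocline.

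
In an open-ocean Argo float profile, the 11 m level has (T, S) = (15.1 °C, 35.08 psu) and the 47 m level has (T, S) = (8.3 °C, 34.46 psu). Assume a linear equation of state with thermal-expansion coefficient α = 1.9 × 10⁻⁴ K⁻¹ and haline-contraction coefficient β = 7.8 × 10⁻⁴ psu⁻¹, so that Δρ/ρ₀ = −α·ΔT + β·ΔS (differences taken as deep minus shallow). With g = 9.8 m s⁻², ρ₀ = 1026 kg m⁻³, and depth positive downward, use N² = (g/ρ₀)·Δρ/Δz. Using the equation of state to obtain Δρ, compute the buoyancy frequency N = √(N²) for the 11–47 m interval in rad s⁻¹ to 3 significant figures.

0.0148 rad s⁻¹

ΔT = -6.8 K, ΔS = -0.62 psu (deep − shallow).
Δρ/ρ₀ = −αΔT + βΔS = 1.292 × 10⁻³ − 4.836 × 10⁻⁴ = 8.084 × 10⁻⁴, so Δρ ≈ 0.8294 kg m⁻³.
N² = (g/ρ₀)·Δρ/Δz = g·(Δρ/ρ₀)/Δz = 9.8 × 8.084 × 10⁻⁴ / 36 = 2.2006 × 10⁻⁴ s⁻².
N = √(2.2006 × 10⁻⁴) = 0.014834 rad s⁻¹ ≈ 0.0148 rad s⁻¹.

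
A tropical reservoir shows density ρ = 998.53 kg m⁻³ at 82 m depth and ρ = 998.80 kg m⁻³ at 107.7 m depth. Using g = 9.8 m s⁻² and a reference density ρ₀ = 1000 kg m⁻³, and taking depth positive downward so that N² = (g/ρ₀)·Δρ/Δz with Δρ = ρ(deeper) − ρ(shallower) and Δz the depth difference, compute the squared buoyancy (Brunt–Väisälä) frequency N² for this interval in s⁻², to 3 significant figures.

1.03 × 10⁻⁴ s⁻²

Δρ = 998.80 − 998.53 = 0.27 kg m⁻³ over Δz = 107.7 − 82 = 25.7 m.
N² = (9.8/1000) × (0.27/25.7) = 1.0296 × 10⁻⁴ s⁻² ≈ 1.03 × 10⁻⁴ s⁻².
Since Δρ > 0 the layer is stably stratified.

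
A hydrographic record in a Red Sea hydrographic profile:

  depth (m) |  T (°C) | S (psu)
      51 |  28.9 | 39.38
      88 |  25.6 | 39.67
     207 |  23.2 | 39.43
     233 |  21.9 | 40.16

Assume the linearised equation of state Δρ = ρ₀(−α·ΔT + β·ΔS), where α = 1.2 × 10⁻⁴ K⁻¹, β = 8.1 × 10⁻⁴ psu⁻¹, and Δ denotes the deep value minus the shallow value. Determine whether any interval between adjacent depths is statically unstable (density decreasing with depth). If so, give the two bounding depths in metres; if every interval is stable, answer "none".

Evaluate Δρ/ρ₀ = −αΔT + βΔS across each adjacent pair:
  51–88 m: −αΔT+βΔS = −(1.2 × 10⁻⁴)(-3.3)+(8.1 × 10⁻⁴)(+0.29) = 6.3 × 10⁻⁴ → stable
  88–207 m: −αΔT+βΔS = −(1.2 × 10⁻⁴)(-2.4)+(8.1 × 10⁻⁴)(-0.24) = 9.4 × 10⁻⁵ → stable
  207–233 m: −αΔT+βΔS = −(1.2 × 10⁻⁴)(-1.3)+(8.1 × 10⁻⁴)(+0.73) = 7.5 × 10⁻⁴ → stable
Every interval has Δρ > 0: the column is stably stratified throughout.

none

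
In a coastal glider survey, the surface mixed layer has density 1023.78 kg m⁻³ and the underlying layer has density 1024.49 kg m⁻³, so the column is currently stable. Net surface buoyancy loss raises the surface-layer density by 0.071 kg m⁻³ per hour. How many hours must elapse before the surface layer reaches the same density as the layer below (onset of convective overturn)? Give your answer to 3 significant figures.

10.0 hours

Density deficit of the surface layer: 1024.49 − 1023.78 = 0.71 kg m⁻³.
Required change = 0.71 / 0.071 = 10.0 hours.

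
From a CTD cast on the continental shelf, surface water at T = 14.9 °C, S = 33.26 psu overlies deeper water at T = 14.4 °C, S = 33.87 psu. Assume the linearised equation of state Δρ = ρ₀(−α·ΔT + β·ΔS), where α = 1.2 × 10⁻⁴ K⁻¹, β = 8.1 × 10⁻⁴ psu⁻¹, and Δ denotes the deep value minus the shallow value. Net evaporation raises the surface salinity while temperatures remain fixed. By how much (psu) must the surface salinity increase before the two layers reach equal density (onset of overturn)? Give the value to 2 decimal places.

0.68 psu

Neutral buoyancy requires −α(T_deep − T_surf) + β(S_deep − S_surf′) = 0.
S_surf′ = S_deep − (α/β)·ΔT = 33.87 − (1.2 × 10⁻⁴/8.1 × 10⁻⁴)·(-0.5) = 33.9441 psu.
Increase required: 33.9441 − 33.26 = 0.6841 psu.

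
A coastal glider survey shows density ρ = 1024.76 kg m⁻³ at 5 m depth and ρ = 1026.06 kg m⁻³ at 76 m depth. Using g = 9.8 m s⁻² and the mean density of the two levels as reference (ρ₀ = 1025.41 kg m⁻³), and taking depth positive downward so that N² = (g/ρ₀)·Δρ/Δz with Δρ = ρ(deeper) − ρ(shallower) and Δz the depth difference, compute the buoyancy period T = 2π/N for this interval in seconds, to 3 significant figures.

475 s

Δρ = 1026.06 − 1024.76 = 1.30 kg m⁻³ over Δz = 76 − 5 = 71 m.
N² = (9.8/1025.41) × (1.30/71) = 1.7499 × 10⁻⁴ s⁻².
N = √(1.7499 × 10⁻⁴) = 0.013228 rad s⁻¹, so T = 2π/N = 474.99 s ≈ 475 s.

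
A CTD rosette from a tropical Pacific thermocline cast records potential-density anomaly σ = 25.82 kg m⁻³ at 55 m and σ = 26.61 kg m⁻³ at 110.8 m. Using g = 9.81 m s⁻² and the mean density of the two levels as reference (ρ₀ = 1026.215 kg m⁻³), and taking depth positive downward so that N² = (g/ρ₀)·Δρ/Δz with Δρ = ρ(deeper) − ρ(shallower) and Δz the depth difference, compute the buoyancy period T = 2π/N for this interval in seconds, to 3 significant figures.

Δρ = 1026.61 − 1025.82 = 0.79 kg m⁻³ over Δz = 110.8 − 55 = 55.8 m.
N² = (9.81/1026.215) × (0.79/55.8) = 1.3534 × 10⁻⁴ s⁻².
N = √(1.3534 × 10⁻⁴) = 0.011634 rad s⁻¹, so T = 2π/N = 540.07 s ≈ 540 s.

540 s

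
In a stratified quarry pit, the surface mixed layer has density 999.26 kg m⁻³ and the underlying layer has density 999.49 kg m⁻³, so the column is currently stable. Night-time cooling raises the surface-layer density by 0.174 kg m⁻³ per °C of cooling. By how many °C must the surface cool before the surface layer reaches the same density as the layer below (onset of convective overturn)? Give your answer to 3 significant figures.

Density deficit of the surface layer: 999.49 − 999.26 = 0.23 kg m⁻³.
Required change = 0.23 / 0.174 = 1.32 °C.

1.32 °C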